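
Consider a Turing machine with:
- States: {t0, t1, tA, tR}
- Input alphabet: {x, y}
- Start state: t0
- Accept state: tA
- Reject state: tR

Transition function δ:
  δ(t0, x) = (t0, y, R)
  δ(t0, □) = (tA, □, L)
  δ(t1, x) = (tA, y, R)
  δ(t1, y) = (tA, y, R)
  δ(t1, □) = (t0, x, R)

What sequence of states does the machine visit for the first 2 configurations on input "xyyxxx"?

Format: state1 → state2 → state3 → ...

Execution trace:
Initial: [t0]xyyxxx
Step 1: δ(t0, x) = (t0, y, R) → y[t0]yyxxx

No transition is defined for δ(t0, y). By convention the machine halts and rejects.

State sequence: t0 → t0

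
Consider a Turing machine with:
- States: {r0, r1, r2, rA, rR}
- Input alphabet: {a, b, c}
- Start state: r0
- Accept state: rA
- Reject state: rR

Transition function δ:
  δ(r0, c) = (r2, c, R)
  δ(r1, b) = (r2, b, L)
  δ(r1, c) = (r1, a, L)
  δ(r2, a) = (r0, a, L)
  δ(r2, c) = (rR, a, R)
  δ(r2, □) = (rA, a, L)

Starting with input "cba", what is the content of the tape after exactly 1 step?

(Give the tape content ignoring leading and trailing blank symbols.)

Execution trace:
Initial: [r0]cba
Step 1: δ(r0, c) = (r2, c, R) → c[r2]ba

No transition is defined for δ(r2, b). By convention the machine halts and rejects.

After 1 step, the tape (ignoring leading/trailing blanks) is: cba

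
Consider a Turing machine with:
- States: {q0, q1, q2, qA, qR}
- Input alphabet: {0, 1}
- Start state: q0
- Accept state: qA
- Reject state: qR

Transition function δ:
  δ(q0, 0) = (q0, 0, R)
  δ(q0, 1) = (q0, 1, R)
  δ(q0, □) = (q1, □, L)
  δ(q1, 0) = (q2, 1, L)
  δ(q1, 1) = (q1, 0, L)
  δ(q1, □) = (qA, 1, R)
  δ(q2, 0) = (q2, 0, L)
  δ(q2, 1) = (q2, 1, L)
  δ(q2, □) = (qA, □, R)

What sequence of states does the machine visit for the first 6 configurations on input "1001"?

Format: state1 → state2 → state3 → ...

Execution trace:
Initial: [q0]1001
Step 1: δ(q0, 1) = (q0, 1, R) → 1[q0]001
Step 2: δ(q0, 0) = (q0, 0, R) → 10[q0]01
Step 3: δ(q0, 0) = (q0, 0, R) → 100[q0]1
Step 4: δ(q0, 1) = (q0, 1, R) → 1001[q0]□
Step 5: δ(q0, □) = (q1, □, L) → 100[q1]1□

State sequence: q0 → q0 → q0 → q0 → q0 → q1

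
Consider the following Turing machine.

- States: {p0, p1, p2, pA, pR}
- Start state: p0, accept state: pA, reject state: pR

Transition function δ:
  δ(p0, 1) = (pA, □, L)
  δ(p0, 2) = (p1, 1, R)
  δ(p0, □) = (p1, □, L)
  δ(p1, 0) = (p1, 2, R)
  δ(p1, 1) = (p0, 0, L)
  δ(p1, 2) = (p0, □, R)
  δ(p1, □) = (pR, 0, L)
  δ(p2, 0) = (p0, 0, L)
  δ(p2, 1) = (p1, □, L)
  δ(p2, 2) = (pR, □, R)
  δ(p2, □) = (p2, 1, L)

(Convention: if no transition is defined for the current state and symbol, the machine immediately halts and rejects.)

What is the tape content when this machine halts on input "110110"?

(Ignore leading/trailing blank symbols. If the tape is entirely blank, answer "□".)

Execution trace:
Initial: [p0]110110
Step 1: δ(p0, 1) = (pA, □, L) → [pA]□□10110

The machine reaches the accept state pA and halts.

Final tape (ignoring leading/trailing blanks): 10110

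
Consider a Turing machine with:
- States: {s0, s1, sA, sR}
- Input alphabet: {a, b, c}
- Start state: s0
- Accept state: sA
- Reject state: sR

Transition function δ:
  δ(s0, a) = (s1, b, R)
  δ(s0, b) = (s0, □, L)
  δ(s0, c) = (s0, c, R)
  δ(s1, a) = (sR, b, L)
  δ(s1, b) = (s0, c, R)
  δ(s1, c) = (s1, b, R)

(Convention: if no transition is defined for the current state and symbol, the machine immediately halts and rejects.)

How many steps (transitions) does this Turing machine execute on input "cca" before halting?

Execution trace:
Initial: [s0]cca
Step 1: δ(s0, c) = (s0, c, R) → c[s0]ca
Step 2: δ(s0, c) = (s0, c, R) → cc[s0]a
Step 3: δ(s0, a) = (s1, b, R) → ccb[s1]□

No transition is defined for δ(s1, □). By convention the machine halts and rejects.

The machine executed 3 steps before halting.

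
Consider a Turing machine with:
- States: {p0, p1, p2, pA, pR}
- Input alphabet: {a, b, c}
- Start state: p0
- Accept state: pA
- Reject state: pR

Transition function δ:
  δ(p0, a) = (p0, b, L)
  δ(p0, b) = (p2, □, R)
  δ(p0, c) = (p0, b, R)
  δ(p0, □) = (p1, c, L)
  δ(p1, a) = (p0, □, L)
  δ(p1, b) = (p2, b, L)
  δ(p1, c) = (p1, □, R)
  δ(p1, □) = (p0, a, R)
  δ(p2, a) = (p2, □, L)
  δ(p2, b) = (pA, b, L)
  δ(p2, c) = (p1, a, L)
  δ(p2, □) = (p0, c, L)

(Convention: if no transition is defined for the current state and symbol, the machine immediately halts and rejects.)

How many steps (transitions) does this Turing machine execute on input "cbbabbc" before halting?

Execution trace:
Initial: [p0]cbbabbc
Step 1: δ(p0, c) = (p0, b, R) → b[p0]bbabbc
Step 2: δ(p0, b) = (p2, □, R) → b□[p2]babbc
Step 3: δ(p2, b) = (pA, b, L) → b[pA]□babbc

The machine reaches the accept state pA and halts.

The machine executed 3 steps before halting.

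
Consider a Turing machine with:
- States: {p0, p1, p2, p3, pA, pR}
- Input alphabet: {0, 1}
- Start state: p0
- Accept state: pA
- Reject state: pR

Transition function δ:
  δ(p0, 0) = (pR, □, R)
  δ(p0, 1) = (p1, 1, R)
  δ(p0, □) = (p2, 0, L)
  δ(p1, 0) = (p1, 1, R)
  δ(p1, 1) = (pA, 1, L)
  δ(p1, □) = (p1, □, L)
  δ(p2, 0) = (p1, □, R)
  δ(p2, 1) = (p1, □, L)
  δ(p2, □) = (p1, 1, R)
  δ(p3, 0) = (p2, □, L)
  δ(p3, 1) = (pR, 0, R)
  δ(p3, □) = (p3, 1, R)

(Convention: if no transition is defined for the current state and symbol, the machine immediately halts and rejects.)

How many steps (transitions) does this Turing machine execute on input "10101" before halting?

Execution trace:
Initial: [p0]10101
Step 1: δ(p0, 1) = (p1, 1, R) → 1[p1]0101
Step 2: δ(p1, 0) = (p1, 1, R) → 11[p1]101
Step 3: δ(p1, 1) = (pA, 1, L) → 1[pA]1101

The machine reaches the accept state pA and halts.

The machine executed 3 steps before halting.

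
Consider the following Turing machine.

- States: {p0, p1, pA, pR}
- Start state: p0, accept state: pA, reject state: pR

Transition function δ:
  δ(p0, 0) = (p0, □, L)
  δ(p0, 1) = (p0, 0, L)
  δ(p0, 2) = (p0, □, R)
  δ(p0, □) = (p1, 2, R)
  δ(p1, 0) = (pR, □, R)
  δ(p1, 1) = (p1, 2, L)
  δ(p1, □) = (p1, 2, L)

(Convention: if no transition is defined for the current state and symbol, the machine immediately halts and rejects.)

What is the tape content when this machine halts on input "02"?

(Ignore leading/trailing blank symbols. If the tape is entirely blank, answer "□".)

Execution trace:
Initial: [p0]02
Step 1: δ(p0, 0) = (p0, □, L) → [p0]□□2
Step 2: δ(p0, □) = (p1, 2, R) → 2[p1]□2
Step 3: δ(p1, □) = (p1, 2, L) → [p1]222

No transition is defined for δ(p1, 2). By convention the machine halts and rejects.

Final tape (ignoring leading/trailing blanks): 222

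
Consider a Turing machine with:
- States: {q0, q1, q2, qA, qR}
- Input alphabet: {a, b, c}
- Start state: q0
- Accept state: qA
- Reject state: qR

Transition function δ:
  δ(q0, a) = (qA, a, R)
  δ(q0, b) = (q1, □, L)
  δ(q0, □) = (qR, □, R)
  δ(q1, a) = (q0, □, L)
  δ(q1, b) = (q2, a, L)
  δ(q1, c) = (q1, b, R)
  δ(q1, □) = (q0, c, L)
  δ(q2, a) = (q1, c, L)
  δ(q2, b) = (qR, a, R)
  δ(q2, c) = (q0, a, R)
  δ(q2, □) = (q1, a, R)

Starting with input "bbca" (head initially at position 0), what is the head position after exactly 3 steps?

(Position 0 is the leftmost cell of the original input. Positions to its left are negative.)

Execution trace (head position shown):
Step 0: [q0]bbca  (head at position 0)
Step 1: move left → [q1]□□bca  (head at position -1)
Step 2: move left → [q0]□c□bca  (head at position -2)
Step 3: move right → □[qR]c□bca  (head at position -1)

After 3 steps, the head is at position -1.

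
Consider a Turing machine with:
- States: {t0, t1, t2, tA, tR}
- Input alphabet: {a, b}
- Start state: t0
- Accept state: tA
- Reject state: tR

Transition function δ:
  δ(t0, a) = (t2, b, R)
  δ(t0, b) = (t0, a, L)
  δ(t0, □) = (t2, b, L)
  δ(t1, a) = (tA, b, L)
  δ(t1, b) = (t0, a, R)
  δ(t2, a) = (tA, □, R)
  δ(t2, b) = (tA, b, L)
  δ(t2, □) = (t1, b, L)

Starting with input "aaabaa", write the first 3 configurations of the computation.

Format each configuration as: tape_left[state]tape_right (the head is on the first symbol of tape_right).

Transitions applied:
Step 1: δ(t0, a) = (t2, b, R)
Step 2: δ(t2, a) = (tA, □, R)

The first 3 configurations are:
[t0]aaabaa ⊢ b[t2]aabaa ⊢ b□[tA]abaa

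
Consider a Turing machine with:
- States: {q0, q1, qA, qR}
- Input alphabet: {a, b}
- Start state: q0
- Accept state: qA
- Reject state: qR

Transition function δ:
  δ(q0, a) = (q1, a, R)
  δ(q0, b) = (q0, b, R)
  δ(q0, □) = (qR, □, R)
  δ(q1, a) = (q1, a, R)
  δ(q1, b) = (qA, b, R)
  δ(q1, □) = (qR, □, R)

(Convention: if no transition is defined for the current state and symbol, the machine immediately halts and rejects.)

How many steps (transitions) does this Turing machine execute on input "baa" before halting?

Execution trace:
Initial: [q0]baa
Step 1: δ(q0, b) = (q0, b, R) → b[q0]aa
Step 2: δ(q0, a) = (q1, a, R) → ba[q1]a
Step 3: δ(q1, a) = (q1, a, R) → baa[q1]□
Step 4: δ(q1, □) = (qR, □, R) → baa□[qR]□

The machine reaches the reject state qR and halts.

The machine executed 4 steps before halting.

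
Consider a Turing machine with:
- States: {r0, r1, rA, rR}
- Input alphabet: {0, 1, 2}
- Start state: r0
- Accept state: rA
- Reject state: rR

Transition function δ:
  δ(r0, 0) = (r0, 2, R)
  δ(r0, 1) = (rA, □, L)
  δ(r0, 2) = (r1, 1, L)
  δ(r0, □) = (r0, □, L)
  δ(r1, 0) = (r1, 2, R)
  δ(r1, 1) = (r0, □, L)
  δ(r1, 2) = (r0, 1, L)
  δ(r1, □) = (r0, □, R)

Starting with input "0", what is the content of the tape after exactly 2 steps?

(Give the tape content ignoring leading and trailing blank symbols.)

Execution trace:
Initial: [r0]0
Step 1: δ(r0, 0) = (r0, 2, R) → 2[r0]□
Step 2: δ(r0, □) = (r0, □, L) → [r0]2□

After 2 steps, the tape (ignoring leading/trailing blanks) is: 2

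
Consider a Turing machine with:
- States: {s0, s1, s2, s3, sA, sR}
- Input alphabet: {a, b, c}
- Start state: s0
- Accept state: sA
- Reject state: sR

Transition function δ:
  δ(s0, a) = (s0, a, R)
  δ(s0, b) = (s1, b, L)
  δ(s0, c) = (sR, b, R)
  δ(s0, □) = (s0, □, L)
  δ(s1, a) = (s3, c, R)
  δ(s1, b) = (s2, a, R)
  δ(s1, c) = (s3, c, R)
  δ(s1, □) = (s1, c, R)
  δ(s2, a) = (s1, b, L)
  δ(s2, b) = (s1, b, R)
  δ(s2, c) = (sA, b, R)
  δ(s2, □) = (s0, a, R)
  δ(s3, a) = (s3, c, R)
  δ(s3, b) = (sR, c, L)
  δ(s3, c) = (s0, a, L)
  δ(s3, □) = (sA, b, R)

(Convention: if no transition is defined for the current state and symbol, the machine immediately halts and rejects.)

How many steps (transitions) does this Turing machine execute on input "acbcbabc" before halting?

Execution trace:
Initial: [s0]acbcbabc
Step 1: δ(s0, a) = (s0, a, R) → a[s0]cbcbabc
Step 2: δ(s0, c) = (sR, b, R) → ab[sR]bcbabc

The machine reaches the reject state sR and halts.

The machine executed 2 steps before halting.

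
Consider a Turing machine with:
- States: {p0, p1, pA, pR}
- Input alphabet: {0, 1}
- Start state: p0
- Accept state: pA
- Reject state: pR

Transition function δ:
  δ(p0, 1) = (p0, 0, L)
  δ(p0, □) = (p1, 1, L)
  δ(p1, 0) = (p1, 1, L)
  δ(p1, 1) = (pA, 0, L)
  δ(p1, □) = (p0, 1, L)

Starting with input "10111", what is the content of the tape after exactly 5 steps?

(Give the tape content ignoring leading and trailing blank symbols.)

Execution trace:
Initial: [p0]10111
Step 1: δ(p0, 1) = (p0, 0, L) → [p0]□00111
Step 2: δ(p0, □) = (p1, 1, L) → [p1]□100111
Step 3: δ(p1, □) = (p0, 1, L) → [p0]□1100111
Step 4: δ(p0, □) = (p1, 1, L) → [p1]□11100111
Step 5: δ(p1, □) = (p0, 1, L) → [p0]□111100111

After 5 steps, the tape (ignoring leading/trailing blanks) is: 111100111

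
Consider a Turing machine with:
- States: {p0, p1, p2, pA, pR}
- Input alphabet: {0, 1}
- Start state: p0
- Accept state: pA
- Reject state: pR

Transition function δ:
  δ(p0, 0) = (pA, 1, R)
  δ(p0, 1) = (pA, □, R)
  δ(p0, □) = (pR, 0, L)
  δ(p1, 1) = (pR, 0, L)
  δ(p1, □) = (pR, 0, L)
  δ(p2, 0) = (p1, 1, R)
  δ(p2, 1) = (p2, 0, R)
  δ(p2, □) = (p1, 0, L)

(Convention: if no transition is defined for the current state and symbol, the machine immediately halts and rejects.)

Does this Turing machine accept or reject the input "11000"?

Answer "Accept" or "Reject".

Execution trace:
Initial: [p0]11000
Step 1: δ(p0, 1) = (pA, □, R) → □[pA]1000

The machine reaches the accept state pA and halts.

Answer: Accept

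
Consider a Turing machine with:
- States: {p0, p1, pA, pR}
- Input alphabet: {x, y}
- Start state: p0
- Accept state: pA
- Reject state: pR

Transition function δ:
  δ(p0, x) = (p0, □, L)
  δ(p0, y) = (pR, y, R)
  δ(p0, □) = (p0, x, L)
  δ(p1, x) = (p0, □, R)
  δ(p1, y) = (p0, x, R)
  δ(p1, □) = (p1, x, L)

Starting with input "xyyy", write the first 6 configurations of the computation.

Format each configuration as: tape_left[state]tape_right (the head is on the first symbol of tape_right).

Transitions applied:
Step 1: δ(p0, x) = (p0, □, L)
Step 2: δ(p0, □) = (p0, x, L)
Step 3: δ(p0, □) = (p0, x, L)
Step 4: δ(p0, □) = (p0, x, L)
Step 5: δ(p0, □) = (p0, x, L)

The first 6 configurations are:
[p0]xyyy ⊢ [p0]□□yyy ⊢ [p0]□x□yyy ⊢ [p0]□xx□yyy ⊢ [p0]□xxx□yyy ⊢ [p0]□xxxx□yyy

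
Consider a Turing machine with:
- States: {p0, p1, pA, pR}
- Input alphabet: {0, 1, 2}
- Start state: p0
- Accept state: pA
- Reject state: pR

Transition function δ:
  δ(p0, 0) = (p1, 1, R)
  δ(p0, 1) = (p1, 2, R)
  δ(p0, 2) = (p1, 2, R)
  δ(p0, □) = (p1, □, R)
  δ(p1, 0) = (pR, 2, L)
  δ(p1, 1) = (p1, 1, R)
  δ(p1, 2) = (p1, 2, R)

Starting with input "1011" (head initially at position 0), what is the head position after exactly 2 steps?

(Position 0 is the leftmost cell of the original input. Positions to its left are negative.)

Execution trace (head position shown):
Step 0: [p0]1011  (head at position 0)
Step 1: move right → 2[p1]011  (head at position 1)
Step 2: move left → [pR]2211  (head at position 0)

After 2 steps, the head is at position 0.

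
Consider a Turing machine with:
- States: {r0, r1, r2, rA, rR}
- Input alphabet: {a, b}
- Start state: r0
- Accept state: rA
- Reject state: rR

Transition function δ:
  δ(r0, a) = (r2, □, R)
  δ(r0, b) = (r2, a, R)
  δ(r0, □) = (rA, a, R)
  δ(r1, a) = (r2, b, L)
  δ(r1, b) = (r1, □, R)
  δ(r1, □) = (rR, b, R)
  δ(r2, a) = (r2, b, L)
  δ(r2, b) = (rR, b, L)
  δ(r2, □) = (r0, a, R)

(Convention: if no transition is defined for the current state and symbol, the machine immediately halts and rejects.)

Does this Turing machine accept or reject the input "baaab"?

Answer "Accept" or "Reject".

Execution trace:
Initial: [r0]baaab
Step 1: δ(r0, b) = (r2, a, R) → a[r2]aaab
Step 2: δ(r2, a) = (r2, b, L) → [r2]abaab
Step 3: δ(r2, a) = (r2, b, L) → [r2]□bbaab
Step 4: δ(r2, □) = (r0, a, R) → a[r0]bbaab
Step 5: δ(r0, b) = (r2, a, R) → aa[r2]baab
Step 6: δ(r2, b) = (rR, b, L) → a[rR]abaab

The machine reaches the reject state rR and halts.

Answer: Reject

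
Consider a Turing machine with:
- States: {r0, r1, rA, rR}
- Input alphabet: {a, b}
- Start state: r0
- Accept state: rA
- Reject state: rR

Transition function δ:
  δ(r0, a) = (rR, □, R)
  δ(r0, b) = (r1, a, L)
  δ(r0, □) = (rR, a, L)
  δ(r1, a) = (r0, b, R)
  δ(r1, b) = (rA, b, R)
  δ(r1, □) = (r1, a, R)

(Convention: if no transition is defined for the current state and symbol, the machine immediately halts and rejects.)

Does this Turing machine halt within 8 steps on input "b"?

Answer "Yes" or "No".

Execution trace:
Initial: [r0]b
Step 1: δ(r0, b) = (r1, a, L) → [r1]□a
Step 2: δ(r1, □) = (r1, a, R) → a[r1]a
Step 3: δ(r1, a) = (r0, b, R) → ab[r0]□
Step 4: δ(r0, □) = (rR, a, L) → a[rR]ba

The machine reaches the reject state rR and halts.
The machine halted after 4 steps (within the 8-step bound).

Answer: Yes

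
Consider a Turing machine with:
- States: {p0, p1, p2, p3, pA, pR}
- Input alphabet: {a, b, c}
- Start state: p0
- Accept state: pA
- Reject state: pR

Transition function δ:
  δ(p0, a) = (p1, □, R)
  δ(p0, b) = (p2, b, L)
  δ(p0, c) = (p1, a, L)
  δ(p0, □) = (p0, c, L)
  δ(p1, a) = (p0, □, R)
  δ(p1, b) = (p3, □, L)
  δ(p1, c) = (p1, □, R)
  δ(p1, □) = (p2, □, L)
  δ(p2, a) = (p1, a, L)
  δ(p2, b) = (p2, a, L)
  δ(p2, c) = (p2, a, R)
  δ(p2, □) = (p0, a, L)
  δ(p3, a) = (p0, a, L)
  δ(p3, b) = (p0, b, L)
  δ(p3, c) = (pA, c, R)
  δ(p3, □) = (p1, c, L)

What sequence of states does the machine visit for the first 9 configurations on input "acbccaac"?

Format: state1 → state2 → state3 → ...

Execution trace:
Initial: [p0]acbccaac
Step 1: δ(p0, a) = (p1, □, R) → □[p1]cbccaac
Step 2: δ(p1, c) = (p1, □, R) → □□[p1]bccaac
Step 3: δ(p1, b) = (p3, □, L) → □[p3]□□ccaac
Step 4: δ(p3, □) = (p1, c, L) → [p1]□c□ccaac
Step 5: δ(p1, □) = (p2, □, L) → [p2]□□c□ccaac
Step 6: δ(p2, □) = (p0, a, L) → [p0]□a□c□ccaac
Step 7: δ(p0, □) = (p0, c, L) → [p0]□ca□c□ccaac
Step 8: δ(p0, □) = (p0, c, L) → [p0]□cca□c□ccaac

State sequence: p0 → p1 → p1 → p3 → p1 → p2 → p0 → p0 → p0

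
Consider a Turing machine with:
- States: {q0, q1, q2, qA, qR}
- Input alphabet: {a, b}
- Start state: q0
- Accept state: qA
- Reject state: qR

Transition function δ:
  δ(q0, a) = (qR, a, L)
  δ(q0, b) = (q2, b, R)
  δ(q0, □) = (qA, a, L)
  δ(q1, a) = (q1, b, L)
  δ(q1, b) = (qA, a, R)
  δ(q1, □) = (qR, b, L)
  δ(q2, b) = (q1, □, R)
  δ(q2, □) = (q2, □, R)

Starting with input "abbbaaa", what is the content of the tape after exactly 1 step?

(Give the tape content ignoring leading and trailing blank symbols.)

Execution trace:
Initial: [q0]abbbaaa
Step 1: δ(q0, a) = (qR, a, L) → [qR]□abbbaaa

The machine reaches the reject state qR and halts.

After 1 step, the tape (ignoring leading/trailing blanks) is: abbbaaa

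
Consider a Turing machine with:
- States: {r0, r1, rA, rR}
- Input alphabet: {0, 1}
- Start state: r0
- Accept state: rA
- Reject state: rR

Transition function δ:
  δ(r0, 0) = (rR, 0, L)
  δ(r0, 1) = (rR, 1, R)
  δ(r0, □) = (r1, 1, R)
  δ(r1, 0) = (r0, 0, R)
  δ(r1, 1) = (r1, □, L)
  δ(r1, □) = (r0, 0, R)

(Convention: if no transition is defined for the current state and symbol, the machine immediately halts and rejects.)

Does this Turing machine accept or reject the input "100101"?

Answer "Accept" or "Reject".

Execution trace:
Initial: [r0]100101
Step 1: δ(r0, 1) = (rR, 1, R) → 1[rR]00101

The machine reaches the reject state rR and halts.

Answer: Reject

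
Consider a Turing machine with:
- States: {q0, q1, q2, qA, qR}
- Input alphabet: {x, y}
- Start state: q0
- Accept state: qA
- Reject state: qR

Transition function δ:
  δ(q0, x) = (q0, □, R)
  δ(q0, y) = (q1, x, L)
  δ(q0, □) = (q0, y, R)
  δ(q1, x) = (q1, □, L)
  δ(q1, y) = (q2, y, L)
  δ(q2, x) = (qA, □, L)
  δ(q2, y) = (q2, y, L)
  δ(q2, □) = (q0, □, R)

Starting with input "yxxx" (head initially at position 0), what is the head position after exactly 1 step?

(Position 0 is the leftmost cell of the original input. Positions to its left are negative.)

Execution trace (head position shown):
Step 0: [q0]yxxx  (head at position 0)
Step 1: move left → [q1]□xxxx  (head at position -1)

After 1 step, the head is at position -1.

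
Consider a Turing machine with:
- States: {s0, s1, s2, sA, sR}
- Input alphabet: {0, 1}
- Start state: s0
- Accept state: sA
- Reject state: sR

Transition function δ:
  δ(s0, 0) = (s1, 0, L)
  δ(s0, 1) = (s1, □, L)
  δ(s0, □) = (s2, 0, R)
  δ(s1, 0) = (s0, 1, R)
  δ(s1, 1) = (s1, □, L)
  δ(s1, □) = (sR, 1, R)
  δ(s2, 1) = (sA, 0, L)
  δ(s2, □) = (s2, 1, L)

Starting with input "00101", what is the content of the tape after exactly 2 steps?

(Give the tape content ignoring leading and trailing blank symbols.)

Execution trace:
Initial: [s0]00101
Step 1: δ(s0, 0) = (s1, 0, L) → [s1]□00101
Step 2: δ(s1, □) = (sR, 1, R) → 1[sR]00101

The machine reaches the reject state sR and halts.

After 2 steps, the tape (ignoring leading/trailing blanks) is: 100101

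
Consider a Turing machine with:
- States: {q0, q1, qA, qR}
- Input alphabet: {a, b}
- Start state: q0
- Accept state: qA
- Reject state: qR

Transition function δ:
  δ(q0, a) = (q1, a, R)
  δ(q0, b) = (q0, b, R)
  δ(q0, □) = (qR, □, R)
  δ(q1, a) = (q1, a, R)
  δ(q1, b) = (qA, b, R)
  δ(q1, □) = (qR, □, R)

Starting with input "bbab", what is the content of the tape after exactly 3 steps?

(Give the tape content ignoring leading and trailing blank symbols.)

Execution trace:
Initial: [q0]bbab
Step 1: δ(q0, b) = (q0, b, R) → b[q0]bab
Step 2: δ(q0, b) = (q0, b, R) → bb[q0]ab
Step 3: δ(q0, a) = (q1, a, R) → bba[q1]b

After 3 steps, the tape (ignoring leading/trailing blanks) is: bbab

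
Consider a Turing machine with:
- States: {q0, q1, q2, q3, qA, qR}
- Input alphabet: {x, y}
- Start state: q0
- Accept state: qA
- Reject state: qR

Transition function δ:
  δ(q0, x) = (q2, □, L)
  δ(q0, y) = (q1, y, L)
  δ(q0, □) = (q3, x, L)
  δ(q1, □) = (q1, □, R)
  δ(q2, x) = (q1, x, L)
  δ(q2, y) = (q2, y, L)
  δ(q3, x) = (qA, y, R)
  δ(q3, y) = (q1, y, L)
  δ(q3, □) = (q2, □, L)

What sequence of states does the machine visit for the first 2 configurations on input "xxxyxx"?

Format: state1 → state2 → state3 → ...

Execution trace:
Initial: [q0]xxxyxx
Step 1: δ(q0, x) = (q2, □, L) → [q2]□□xxyxx

No transition is defined for δ(q2, □). By convention the machine halts and rejects.

State sequence: q0 → q2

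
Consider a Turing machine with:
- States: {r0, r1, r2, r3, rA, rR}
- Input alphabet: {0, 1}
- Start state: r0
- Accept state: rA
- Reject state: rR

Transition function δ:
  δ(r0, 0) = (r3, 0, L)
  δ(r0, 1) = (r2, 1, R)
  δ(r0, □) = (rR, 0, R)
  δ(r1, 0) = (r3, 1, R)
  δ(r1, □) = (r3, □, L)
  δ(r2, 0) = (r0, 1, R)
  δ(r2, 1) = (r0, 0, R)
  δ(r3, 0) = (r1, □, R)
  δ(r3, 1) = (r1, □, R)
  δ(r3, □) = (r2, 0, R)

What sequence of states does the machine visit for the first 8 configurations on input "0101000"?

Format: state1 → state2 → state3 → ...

Execution trace:
Initial: [r0]0101000
Step 1: δ(r0, 0) = (r3, 0, L) → [r3]□0101000
Step 2: δ(r3, □) = (r2, 0, R) → 0[r2]0101000
Step 3: δ(r2, 0) = (r0, 1, R) → 01[r0]101000
Step 4: δ(r0, 1) = (r2, 1, R) → 011[r2]01000
Step 5: δ(r2, 0) = (r0, 1, R) → 0111[r0]1000
Step 6: δ(r0, 1) = (r2, 1, R) → 01111[r2]000
Step 7: δ(r2, 0) = (r0, 1, R) → 011111[r0]00

State sequence: r0 → r3 → r2 → r0 → r2 → r0 → r2 → r0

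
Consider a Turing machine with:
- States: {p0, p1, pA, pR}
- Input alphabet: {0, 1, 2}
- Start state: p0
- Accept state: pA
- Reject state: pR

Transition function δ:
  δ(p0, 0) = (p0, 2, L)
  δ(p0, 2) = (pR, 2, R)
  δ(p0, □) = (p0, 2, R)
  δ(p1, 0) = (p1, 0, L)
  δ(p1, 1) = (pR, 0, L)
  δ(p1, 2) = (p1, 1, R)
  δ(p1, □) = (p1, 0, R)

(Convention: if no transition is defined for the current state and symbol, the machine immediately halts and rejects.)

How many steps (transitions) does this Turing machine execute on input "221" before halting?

Execution trace:
Initial: [p0]221
Step 1: δ(p0, 2) = (pR, 2, R) → 2[pR]21

The machine reaches the reject state pR and halts.

The machine executed 1 step before halting.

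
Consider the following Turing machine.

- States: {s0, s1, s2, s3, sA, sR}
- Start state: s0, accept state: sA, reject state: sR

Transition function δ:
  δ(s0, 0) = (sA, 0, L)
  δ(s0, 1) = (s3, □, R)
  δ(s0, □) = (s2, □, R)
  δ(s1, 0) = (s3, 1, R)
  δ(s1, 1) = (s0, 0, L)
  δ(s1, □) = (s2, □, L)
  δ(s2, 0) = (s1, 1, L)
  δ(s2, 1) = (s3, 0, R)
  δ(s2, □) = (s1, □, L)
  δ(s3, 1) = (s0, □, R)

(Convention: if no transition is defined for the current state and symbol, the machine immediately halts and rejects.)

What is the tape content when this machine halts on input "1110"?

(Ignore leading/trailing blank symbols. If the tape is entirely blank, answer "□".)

Execution trace:
Initial: [s0]1110
Step 1: δ(s0, 1) = (s3, □, R) → □[s3]110
Step 2: δ(s3, 1) = (s0, □, R) → □□[s0]10
Step 3: δ(s0, 1) = (s3, □, R) → □□□[s3]0

No transition is defined for δ(s3, 0). By convention the machine halts and rejects.

Final tape (ignoring leading/trailing blanks): 0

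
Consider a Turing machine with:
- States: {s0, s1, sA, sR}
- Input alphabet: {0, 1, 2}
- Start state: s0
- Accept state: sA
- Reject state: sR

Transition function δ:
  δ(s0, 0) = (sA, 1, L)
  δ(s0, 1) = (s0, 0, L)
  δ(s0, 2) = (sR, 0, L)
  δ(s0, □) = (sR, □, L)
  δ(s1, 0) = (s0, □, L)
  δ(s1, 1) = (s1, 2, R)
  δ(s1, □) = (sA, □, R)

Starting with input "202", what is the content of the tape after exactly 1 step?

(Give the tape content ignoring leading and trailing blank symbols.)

Execution trace:
Initial: [s0]202
Step 1: δ(s0, 2) = (sR, 0, L) → [sR]□002

The machine reaches the reject state sR and halts.

After 1 step, the tape (ignoring leading/trailing blanks) is: 002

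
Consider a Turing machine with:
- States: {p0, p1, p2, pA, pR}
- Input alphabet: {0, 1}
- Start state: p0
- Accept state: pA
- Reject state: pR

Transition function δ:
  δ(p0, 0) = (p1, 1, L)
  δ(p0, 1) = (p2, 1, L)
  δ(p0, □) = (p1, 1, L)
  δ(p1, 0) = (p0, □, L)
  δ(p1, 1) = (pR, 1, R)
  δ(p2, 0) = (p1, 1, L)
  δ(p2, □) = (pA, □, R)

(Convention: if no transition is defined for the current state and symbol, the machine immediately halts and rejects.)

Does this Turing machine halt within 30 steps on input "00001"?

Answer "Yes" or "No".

Execution trace:
Initial: [p0]00001
Step 1: δ(p0, 0) = (p1, 1, L) → [p1]□10001

No transition is defined for δ(p1, □). By convention the machine halts and rejects.
The machine halted after 1 step (within the 30-step bound).

Answer: Yes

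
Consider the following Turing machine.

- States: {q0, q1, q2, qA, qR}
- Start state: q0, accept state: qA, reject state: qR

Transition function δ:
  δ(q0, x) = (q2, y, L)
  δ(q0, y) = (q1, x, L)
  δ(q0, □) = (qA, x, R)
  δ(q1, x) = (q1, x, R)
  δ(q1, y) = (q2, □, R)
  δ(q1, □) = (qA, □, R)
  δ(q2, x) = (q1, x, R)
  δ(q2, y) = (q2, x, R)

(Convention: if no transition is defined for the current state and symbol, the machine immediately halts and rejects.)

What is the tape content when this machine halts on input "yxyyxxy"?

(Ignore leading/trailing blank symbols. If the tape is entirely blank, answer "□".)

Execution trace:
Initial: [q0]yxyyxxy
Step 1: δ(q0, y) = (q1, x, L) → [q1]□xxyyxxy
Step 2: δ(q1, □) = (qA, □, R) → □[qA]xxyyxxy

The machine reaches the accept state qA and halts.

Final tape (ignoring leading/trailing blanks): xxyyxxy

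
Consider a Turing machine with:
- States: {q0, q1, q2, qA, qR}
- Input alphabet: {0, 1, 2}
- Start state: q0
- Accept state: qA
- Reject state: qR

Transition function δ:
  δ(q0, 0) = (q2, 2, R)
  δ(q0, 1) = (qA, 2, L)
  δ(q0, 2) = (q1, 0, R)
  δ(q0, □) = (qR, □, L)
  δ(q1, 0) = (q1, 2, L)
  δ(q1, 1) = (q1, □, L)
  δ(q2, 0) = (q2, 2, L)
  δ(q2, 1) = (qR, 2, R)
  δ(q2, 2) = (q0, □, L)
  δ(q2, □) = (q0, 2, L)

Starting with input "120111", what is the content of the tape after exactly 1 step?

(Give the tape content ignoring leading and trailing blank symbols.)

Execution trace:
Initial: [q0]120111
Step 1: δ(q0, 1) = (qA, 2, L) → [qA]□220111

The machine reaches the accept state qA and halts.

After 1 step, the tape (ignoring leading/trailing blanks) is: 220111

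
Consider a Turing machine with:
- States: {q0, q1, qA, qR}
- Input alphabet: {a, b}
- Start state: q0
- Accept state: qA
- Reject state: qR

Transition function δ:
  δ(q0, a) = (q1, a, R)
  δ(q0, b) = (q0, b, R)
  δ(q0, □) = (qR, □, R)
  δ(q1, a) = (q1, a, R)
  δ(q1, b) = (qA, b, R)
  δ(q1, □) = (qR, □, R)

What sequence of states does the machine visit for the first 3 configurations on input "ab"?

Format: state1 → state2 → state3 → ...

Execution trace:
Initial: [q0]ab
Step 1: δ(q0, a) = (q1, a, R) → a[q1]b
Step 2: δ(q1, b) = (qA, b, R) → ab[qA]□

The machine reaches the accept state qA and halts.

State sequence: q0 → q1 → qA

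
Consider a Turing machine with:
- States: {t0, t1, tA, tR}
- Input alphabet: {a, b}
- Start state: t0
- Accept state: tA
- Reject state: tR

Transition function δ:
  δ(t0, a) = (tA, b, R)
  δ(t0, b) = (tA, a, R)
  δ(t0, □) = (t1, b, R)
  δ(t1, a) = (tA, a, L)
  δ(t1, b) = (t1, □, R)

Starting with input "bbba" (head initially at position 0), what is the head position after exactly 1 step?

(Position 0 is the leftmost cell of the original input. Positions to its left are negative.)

Execution trace (head position shown):
Step 0: [t0]bbba  (head at position 0)
Step 1: move right → a[tA]bba  (head at position 1)

After 1 step, the head is at position 1.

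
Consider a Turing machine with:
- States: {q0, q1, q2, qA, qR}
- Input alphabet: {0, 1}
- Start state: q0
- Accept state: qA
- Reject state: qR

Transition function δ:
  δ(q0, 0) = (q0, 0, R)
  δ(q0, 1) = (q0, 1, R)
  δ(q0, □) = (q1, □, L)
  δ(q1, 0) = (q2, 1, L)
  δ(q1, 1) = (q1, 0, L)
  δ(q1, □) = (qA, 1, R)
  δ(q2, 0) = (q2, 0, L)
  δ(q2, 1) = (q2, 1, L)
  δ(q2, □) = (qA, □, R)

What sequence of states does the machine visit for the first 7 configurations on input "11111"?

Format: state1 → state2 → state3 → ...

Execution trace:
Initial: [q0]11111
Step 1: δ(q0, 1) = (q0, 1, R) → 1[q0]1111
Step 2: δ(q0, 1) = (q0, 1, R) → 11[q0]111
Step 3: δ(q0, 1) = (q0, 1, R) → 111[q0]11
Step 4: δ(q0, 1) = (q0, 1, R) → 1111[q0]1
Step 5: δ(q0, 1) = (q0, 1, R) → 11111[q0]□
Step 6: δ(q0, □) = (q1, □, L) → 1111[q1]1□

State sequence: q0 → q0 → q0 → q0 → q0 → q0 → q1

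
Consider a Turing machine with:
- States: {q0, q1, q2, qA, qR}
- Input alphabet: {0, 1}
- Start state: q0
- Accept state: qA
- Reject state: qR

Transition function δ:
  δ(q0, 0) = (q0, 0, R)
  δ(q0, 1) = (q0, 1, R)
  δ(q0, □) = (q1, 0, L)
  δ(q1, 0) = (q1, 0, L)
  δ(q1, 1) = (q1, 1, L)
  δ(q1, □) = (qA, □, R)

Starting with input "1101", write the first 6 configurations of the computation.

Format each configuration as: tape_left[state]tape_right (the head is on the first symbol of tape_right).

Transitions applied:
Step 1: δ(q0, 1) = (q0, 1, R)
Step 2: δ(q0, 1) = (q0, 1, R)
Step 3: δ(q0, 0) = (q0, 0, R)
Step 4: δ(q0, 1) = (q0, 1, R)
Step 5: δ(q0, □) = (q1, 0, L)

The first 6 configurations are:
[q0]1101 ⊢ 1[q0]101 ⊢ 11[q0]01 ⊢ 110[q0]1 ⊢ 1101[q0]□ ⊢ 110[q1]10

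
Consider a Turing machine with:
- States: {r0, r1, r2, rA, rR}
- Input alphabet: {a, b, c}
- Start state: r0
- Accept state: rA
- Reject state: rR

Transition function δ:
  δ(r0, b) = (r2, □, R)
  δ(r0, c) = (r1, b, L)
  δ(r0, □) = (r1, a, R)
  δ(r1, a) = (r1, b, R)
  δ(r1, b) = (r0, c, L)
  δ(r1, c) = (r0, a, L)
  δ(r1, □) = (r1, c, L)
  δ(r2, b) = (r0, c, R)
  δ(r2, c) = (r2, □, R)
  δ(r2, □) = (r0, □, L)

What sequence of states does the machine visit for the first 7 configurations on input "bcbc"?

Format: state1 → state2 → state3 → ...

Execution trace:
Initial: [r0]bcbc
Step 1: δ(r0, b) = (r2, □, R) → □[r2]cbc
Step 2: δ(r2, c) = (r2, □, R) → □□[r2]bc
Step 3: δ(r2, b) = (r0, c, R) → □□c[r0]c
Step 4: δ(r0, c) = (r1, b, L) → □□[r1]cb
Step 5: δ(r1, c) = (r0, a, L) → □[r0]□ab
Step 6: δ(r0, □) = (r1, a, R) → □a[r1]ab

State sequence: r0 → r2 → r2 → r0 → r1 → r0 → r1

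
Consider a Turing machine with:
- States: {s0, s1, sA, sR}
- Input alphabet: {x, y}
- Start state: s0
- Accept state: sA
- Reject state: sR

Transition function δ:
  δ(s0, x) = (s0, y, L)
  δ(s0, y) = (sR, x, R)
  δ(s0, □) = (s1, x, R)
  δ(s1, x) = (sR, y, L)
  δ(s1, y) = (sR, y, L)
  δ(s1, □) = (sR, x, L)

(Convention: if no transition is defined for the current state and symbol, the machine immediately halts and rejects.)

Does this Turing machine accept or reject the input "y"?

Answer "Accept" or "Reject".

Execution trace:
Initial: [s0]y
Step 1: δ(s0, y) = (sR, x, R) → x[sR]□

The machine reaches the reject state sR and halts.

Answer: Reject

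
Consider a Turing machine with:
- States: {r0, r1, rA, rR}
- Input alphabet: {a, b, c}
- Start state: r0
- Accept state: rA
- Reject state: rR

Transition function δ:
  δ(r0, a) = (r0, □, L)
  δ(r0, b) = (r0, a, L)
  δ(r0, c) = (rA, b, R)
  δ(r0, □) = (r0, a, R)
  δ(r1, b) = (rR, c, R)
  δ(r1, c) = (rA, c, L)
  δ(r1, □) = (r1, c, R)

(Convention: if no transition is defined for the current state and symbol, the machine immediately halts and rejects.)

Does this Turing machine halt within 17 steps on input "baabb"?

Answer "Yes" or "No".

Execution trace:
Initial: [r0]baabb
Step 1: δ(r0, b) = (r0, a, L) → [r0]□aaabb
Step 2: δ(r0, □) = (r0, a, R) → a[r0]aaabb
Step 3: δ(r0, a) = (r0, □, L) → [r0]a□aabb
Step 4: δ(r0, a) = (r0, □, L) → [r0]□□□aabb
Step 5: δ(r0, □) = (r0, a, R) → a[r0]□□aabb
Step 6: δ(r0, □) = (r0, a, R) → aa[r0]□aabb
Step 7: δ(r0, □) = (r0, a, R) → aaa[r0]aabb
Step 8: δ(r0, a) = (r0, □, L) → aa[r0]a□abb
Step 9: δ(r0, a) = (r0, □, L) → a[r0]a□□abb
Step 10: δ(r0, a) = (r0, □, L) → [r0]a□□□abb
Step 11: δ(r0, a) = (r0, □, L) → [r0]□□□□□abb
Step 12: δ(r0, □) = (r0, a, R) → a[r0]□□□□abb
Step 13: δ(r0, □) = (r0, a, R) → aa[r0]□□□abb
Step 14: δ(r0, □) = (r0, a, R) → aaa[r0]□□abb
Step 15: δ(r0, □) = (r0, a, R) → aaaa[r0]□abb
Step 16: δ(r0, □) = (r0, a, R) → aaaaa[r0]abb
Step 17: δ(r0, a) = (r0, □, L) → aaaa[r0]a□bb

The machine has not reached a halting state after 17 steps.
The machine did not halt within the 17-step bound.

Answer: No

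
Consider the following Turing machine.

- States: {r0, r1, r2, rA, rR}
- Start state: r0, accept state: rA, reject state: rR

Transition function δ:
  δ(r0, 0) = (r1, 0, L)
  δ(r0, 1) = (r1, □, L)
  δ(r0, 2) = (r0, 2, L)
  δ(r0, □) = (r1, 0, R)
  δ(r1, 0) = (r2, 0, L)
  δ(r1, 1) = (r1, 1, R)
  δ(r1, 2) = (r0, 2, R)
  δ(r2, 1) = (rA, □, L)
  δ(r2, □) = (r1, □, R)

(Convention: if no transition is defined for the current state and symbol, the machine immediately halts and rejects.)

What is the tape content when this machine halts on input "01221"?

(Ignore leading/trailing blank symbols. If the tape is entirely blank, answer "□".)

Execution trace:
Initial: [r0]01221
Step 1: δ(r0, 0) = (r1, 0, L) → [r1]□01221

No transition is defined for δ(r1, □). By convention the machine halts and rejects.

Final tape (ignoring leading/trailing blanks): 01221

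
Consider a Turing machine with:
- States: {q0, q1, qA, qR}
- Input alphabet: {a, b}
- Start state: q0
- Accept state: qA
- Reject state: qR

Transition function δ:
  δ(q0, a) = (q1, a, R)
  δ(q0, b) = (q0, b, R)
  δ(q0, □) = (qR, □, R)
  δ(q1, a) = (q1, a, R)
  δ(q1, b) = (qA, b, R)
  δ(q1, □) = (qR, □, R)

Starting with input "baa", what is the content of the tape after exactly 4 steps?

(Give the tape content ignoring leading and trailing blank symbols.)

Execution trace:
Initial: [q0]baa
Step 1: δ(q0, b) = (q0, b, R) → b[q0]aa
Step 2: δ(q0, a) = (q1, a, R) → ba[q1]a
Step 3: δ(q1, a) = (q1, a, R) → baa[q1]□
Step 4: δ(q1, □) = (qR, □, R) → baa□[qR]□

The machine reaches the reject state qR and halts.

After 4 steps, the tape (ignoring leading/trailing blanks) is: baa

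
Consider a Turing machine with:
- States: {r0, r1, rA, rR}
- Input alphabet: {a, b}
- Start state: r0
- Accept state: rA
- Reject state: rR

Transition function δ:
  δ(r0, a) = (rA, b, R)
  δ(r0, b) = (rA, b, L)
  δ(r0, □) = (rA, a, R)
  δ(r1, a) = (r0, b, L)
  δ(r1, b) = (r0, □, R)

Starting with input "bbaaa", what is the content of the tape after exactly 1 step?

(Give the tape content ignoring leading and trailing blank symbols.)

Execution trace:
Initial: [r0]bbaaa
Step 1: δ(r0, b) = (rA, b, L) → [rA]□bbaaa

The machine reaches the accept state rA and halts.

After 1 step, the tape (ignoring leading/trailing blanks) is: bbaaa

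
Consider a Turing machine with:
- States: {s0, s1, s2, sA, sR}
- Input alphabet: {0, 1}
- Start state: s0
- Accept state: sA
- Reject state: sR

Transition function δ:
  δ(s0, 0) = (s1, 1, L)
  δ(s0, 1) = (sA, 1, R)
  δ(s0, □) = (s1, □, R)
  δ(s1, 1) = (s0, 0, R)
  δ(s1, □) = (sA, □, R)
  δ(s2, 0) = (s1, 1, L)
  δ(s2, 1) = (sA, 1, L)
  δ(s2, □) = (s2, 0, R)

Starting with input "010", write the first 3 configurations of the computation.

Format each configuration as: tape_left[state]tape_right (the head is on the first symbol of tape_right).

Transitions applied:
Step 1: δ(s0, 0) = (s1, 1, L)
Step 2: δ(s1, □) = (sA, □, R)

The first 3 configurations are:
[s0]010 ⊢ [s1]□110 ⊢ □[sA]110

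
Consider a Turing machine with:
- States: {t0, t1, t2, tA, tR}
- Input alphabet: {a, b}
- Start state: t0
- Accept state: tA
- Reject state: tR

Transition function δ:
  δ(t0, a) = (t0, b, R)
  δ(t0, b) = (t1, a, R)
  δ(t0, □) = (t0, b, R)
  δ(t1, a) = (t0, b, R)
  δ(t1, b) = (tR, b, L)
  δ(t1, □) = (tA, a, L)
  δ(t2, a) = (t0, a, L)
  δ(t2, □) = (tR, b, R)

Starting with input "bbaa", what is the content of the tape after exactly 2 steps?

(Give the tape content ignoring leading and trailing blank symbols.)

Execution trace:
Initial: [t0]bbaa
Step 1: δ(t0, b) = (t1, a, R) → a[t1]baa
Step 2: δ(t1, b) = (tR, b, L) → [tR]abaa

The machine reaches the reject state tR and halts.

After 2 steps, the tape (ignoring leading/trailing blanks) is: abaa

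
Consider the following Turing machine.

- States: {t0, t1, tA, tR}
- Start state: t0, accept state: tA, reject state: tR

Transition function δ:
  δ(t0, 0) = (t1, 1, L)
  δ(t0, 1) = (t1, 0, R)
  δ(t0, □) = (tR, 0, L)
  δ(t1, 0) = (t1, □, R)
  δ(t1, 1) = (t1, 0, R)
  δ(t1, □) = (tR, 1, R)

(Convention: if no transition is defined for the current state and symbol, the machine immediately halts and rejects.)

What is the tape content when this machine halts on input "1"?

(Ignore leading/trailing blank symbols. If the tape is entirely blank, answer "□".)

Execution trace:
Initial: [t0]1
Step 1: δ(t0, 1) = (t1, 0, R) → 0[t1]□
Step 2: δ(t1, □) = (tR, 1, R) → 01[tR]□

The machine reaches the reject state tR and halts.

Final tape (ignoring leading/trailing blanks): 01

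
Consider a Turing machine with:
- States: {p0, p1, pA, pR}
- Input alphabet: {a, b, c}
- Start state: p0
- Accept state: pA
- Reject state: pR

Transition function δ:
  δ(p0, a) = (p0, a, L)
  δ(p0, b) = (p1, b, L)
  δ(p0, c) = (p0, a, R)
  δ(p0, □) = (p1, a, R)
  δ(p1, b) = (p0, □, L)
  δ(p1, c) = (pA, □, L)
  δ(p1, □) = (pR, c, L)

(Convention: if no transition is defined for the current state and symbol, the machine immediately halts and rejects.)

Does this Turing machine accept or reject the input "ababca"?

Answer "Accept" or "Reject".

Execution trace:
Initial: [p0]ababca
Step 1: δ(p0, a) = (p0, a, L) → [p0]□ababca
Step 2: δ(p0, □) = (p1, a, R) → a[p1]ababca

No transition is defined for δ(p1, a). By convention the machine halts and rejects.

Answer: Reject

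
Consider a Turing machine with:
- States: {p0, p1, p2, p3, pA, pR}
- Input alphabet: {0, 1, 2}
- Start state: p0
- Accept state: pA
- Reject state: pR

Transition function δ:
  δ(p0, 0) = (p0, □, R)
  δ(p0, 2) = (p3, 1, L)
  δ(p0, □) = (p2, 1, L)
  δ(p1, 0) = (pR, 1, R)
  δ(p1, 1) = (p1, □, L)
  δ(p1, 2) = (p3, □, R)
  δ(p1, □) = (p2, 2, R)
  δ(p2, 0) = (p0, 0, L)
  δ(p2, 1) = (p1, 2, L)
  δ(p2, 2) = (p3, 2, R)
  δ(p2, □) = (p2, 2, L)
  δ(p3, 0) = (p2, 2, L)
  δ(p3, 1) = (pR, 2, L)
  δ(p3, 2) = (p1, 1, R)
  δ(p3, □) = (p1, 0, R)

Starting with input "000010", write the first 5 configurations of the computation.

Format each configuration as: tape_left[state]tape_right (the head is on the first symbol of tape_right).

Transitions applied:
Step 1: δ(p0, 0) = (p0, □, R)
Step 2: δ(p0, 0) = (p0, □, R)
Step 3: δ(p0, 0) = (p0, □, R)
Step 4: δ(p0, 0) = (p0, □, R)

The first 5 configurations are:
[p0]000010 ⊢ □[p0]00010 ⊢ □□[p0]0010 ⊢ □□□[p0]010 ⊢ □□□□[p0]10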